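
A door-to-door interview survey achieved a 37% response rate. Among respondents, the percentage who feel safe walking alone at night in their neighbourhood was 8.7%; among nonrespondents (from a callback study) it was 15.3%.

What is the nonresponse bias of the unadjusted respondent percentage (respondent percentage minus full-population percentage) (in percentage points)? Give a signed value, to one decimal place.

-4.2 percentage points

Nonresponse fraction = 1 − 0.37 = 0.63.
Bias = (nonresponse fraction) × (respondent percentage − nonrespondent percentage)
     = 0.63 × (8.7 − 15.3) = 0.63 × -6.6 = -4.158.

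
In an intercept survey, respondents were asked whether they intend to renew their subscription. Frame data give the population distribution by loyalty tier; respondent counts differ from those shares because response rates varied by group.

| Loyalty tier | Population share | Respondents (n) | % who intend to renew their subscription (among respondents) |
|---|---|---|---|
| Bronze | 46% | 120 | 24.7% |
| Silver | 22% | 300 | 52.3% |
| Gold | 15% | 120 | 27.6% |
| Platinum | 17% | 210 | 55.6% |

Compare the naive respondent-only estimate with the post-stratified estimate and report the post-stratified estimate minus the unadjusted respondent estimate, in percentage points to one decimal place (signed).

-8.4 percentage points

Naive respondent-only estimate (weights = respondent counts):
  (120/750)×24.7 + (300/750)×52.3 + (120/750)×27.6 + (210/750)×55.6 = 44.856%
Post-stratifying to population shares instead:
  0.46×24.7 + 0.22×52.3 + 0.15×27.6 + 0.17×55.6 = 36.46%
Difference = 36.46 − 44.856 = -8.396 pp.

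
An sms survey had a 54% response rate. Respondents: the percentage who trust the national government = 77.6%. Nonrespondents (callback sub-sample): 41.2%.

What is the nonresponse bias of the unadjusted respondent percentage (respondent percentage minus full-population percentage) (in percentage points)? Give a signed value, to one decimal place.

Nonresponse fraction = 1 − 0.54 = 0.46.
Bias = (nonresponse fraction) × (respondent percentage − nonrespondent percentage)
     = 0.46 × (77.6 − 41.2) = 0.46 × 36.4 = 16.744.

+16.7 percentage points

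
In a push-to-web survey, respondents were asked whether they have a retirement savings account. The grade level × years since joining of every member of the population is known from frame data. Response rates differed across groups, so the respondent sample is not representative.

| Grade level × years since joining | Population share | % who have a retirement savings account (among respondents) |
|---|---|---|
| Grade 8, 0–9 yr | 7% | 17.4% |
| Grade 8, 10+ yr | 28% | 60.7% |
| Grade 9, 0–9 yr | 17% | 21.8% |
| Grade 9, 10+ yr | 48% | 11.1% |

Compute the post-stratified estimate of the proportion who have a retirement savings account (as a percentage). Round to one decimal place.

27.2%

Post-stratification weights by population share, not respondent share:
  Grade 8, 0–9 yr: 0.07 × 17.4 = 1.218
  Grade 8, 10+ yr: 0.28 × 60.7 = 16.996
  Grade 9, 0–9 yr: 0.17 × 21.8 = 3.706
  Grade 9, 10+ yr: 0.48 × 11.1 = 5.328
Post-stratified estimate = 27.248 → 27.2%.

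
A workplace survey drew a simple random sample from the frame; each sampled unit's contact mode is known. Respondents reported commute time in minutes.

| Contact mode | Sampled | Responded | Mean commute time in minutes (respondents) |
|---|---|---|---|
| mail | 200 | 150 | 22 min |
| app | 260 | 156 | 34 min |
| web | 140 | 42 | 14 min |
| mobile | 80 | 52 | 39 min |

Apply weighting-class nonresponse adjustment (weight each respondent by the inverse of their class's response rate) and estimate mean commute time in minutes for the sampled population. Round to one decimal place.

Response rates by class: mail 150/200 = 75%, app 156/260 = 60%, web 42/140 = 30%, mobile 52/80 = 65%.
Inverse-response-rate weighting restores each class to its sampled count, so class totals weight by n_sampled:
  mail: 200 × 22 = 4400
  app: 260 × 34 = 8840
  web: 140 × 14 = 1960
  mobile: 80 × 39 = 3120
Adjusted estimate = 18,320 / 680 = 26.9412 → 26.9.

26.9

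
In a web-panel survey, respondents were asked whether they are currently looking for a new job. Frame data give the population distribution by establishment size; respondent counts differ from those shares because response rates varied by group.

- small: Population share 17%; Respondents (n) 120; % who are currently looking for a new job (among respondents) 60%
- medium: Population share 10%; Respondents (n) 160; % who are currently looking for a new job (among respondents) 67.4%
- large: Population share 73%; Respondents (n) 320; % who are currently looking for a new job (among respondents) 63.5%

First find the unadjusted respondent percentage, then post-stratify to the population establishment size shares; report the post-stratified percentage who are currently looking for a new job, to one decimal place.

Unadjusted (pooled respondent) estimate weights by respondent counts:
  (120/600)×60 + (160/600)×67.4 + (320/600)×63.5 = 63.84%
Post-stratifying to population shares instead:
  0.17×60 + 0.1×67.4 + 0.73×63.5 = 63.295%

63.3%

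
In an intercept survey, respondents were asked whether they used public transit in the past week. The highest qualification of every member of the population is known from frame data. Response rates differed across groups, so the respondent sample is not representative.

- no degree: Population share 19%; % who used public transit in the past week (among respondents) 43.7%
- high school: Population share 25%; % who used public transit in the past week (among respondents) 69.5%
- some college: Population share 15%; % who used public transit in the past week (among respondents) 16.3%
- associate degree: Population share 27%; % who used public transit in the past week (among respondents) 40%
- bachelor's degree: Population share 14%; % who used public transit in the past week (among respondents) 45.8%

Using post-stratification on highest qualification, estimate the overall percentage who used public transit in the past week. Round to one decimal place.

Post-stratification weights by population share, not respondent share:
  no degree: 0.19 × 43.7 = 8.303
  high school: 0.25 × 69.5 = 17.375
  some college: 0.15 × 16.3 = 2.445
  associate degree: 0.27 × 40 = 10.8
  bachelor's degree: 0.14 × 45.8 = 6.412
Post-stratified estimate = 45.335 → 45.3%.

45.3%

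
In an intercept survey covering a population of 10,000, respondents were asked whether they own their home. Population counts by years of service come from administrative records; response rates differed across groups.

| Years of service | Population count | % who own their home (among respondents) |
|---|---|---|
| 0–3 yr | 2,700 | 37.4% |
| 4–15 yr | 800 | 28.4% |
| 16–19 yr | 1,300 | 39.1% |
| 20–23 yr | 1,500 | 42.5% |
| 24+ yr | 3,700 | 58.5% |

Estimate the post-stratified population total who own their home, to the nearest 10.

Each cell contributes its population count × the respondent rate:
  0–3 yr: 2,700 × 37.4% = 1009.8
  4–15 yr: 800 × 28.4% = 227.2
  16–19 yr: 1,300 × 39.1% = 508.3
  20–23 yr: 1,500 × 42.5% = 637.5
  24+ yr: 3,700 × 58.5% = 2164.5
Estimated total = 4547.3 → 4,550.

4,550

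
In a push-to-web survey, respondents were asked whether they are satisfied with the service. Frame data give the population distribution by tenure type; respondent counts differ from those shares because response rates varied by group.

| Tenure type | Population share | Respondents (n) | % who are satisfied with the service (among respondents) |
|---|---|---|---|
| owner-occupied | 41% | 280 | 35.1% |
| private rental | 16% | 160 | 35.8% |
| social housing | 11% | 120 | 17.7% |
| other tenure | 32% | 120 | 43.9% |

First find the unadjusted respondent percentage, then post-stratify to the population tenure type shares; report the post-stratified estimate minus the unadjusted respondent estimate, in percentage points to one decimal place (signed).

+2.4 percentage points

Without adjustment, the pooled respondent share is:
  (280/680)×35.1 + (160/680)×35.8 + (120/680)×17.7 + (120/680)×43.9 = 33.7471%
Reweighting by population tenure type shares:
  0.41×35.1 + 0.16×35.8 + 0.11×17.7 + 0.32×43.9 = 36.114%
Difference = 36.114 − 33.7471 = 2.3669 pp.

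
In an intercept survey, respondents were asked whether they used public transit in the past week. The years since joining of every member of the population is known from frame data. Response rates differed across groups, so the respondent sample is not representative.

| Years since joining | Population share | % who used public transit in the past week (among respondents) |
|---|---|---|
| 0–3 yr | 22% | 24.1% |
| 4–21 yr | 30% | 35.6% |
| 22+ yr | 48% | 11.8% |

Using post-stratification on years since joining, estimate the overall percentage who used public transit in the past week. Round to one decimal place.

Post-stratification weights by population share, not respondent share:
  0–3 yr: 0.22 × 24.1 = 5.302
  4–21 yr: 0.3 × 35.6 = 10.68
  22+ yr: 0.48 × 11.8 = 5.664
Post-stratified estimate = 21.646 → 21.6%.

21.6%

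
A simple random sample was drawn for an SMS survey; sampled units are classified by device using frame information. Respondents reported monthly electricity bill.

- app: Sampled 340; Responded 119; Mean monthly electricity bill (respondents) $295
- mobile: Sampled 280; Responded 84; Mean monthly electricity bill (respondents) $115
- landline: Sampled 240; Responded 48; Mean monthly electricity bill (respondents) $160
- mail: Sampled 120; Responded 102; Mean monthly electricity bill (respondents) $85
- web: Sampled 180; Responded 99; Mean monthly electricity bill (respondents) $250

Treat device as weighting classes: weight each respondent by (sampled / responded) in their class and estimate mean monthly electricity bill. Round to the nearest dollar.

$195

Response rates by class: app 119/340 = 35%, mobile 84/280 = 30%, landline 48/240 = 20%, mail 102/120 = 85%, web 99/180 = 55%.
Each respondent's weight = sampled/responded in their class; summing within a class gives n_sampled, so:
  app: 340 × 295 = 100,300
  mobile: 280 × 115 = 32,200
  landline: 240 × 160 = 38,400
  mail: 120 × 85 = 10,200
  web: 180 × 250 = 45,000
Adjusted estimate = 226,100 / 1,160 = 194.914 → $195.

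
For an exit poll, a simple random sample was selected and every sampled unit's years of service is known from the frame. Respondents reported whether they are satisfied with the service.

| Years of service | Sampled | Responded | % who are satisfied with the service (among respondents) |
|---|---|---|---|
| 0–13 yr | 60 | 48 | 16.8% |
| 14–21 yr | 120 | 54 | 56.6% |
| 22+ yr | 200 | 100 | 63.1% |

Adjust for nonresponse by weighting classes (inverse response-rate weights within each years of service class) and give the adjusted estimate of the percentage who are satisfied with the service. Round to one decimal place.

53.7%

Response rates by class: 0–13 yr 48/60 = 80%, 14–21 yr 54/120 = 45%, 22+ yr 100/200 = 50%.
Inverse-response-rate weighting restores each class to its sampled count, so class totals weight by n_sampled:
  0–13 yr: 60 × 16.8 = 1008
  14–21 yr: 120 × 56.6 = 6792
  22+ yr: 200 × 63.1 = 12,620
Adjusted estimate = 20,420 / 380 = 53.7368 → 53.7%.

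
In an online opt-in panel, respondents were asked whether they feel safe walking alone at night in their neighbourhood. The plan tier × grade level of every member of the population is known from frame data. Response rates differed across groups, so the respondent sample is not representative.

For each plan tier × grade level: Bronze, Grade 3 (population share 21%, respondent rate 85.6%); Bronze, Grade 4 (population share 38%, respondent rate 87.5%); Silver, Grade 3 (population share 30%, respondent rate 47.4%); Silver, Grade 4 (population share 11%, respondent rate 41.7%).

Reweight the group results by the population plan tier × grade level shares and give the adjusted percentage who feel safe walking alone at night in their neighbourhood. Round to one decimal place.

70.0%

Reweight to the known plan tier × grade level distribution:
  Bronze, Grade 3: 0.21 × 85.6 = 17.976
  Bronze, Grade 4: 0.38 × 87.5 = 33.25
  Silver, Grade 3: 0.3 × 47.4 = 14.22
  Silver, Grade 4: 0.11 × 41.7 = 4.587
Post-stratified estimate = 70.033 → 70.0%.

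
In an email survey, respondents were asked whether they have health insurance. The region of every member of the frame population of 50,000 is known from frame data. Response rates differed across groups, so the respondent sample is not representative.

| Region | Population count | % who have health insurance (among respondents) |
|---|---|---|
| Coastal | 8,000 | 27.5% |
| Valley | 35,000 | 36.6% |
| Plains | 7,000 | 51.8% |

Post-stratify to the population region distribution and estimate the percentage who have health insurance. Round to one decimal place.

37.3%

Each cell contributes population-share × respondent value:
  Coastal: (8,000/50,000) × 27.5 = 4.4
  Valley: (35,000/50,000) × 36.6 = 25.62
  Plains: (7,000/50,000) × 51.8 = 7.252
Post-stratified estimate = 37.272 → 37.3%.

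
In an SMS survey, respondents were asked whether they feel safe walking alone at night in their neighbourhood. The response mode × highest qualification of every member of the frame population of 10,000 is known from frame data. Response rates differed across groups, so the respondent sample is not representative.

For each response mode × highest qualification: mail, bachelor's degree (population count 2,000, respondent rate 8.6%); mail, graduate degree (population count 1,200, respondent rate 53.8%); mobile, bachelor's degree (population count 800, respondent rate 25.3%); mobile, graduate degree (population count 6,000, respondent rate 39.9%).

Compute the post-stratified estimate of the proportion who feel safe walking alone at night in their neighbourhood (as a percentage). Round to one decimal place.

34.1%

Weight each group's respondent value by its population share:
  mail, bachelor's degree: (2,000/10,000) × 8.6 = 1.72
  mail, graduate degree: (1,200/10,000) × 53.8 = 6.456
  mobile, bachelor's degree: (800/10,000) × 25.3 = 2.024
  mobile, graduate degree: (6,000/10,000) × 39.9 = 23.94
Post-stratified estimate = 34.14 → 34.1%.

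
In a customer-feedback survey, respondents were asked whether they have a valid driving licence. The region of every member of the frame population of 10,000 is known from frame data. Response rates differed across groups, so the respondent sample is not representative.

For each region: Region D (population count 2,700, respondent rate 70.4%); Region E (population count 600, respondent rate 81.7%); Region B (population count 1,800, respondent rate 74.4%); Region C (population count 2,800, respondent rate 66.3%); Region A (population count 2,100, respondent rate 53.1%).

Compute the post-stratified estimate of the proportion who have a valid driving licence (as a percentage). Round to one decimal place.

67.0%

Each cell contributes population-share × respondent value:
  Region D: (2,700/10,000) × 70.4 = 19.008
  Region E: (600/10,000) × 81.7 = 4.902
  Region B: (1,800/10,000) × 74.4 = 13.392
  Region C: (2,800/10,000) × 66.3 = 18.564
  Region A: (2,100/10,000) × 53.1 = 11.151
Post-stratified estimate = 67.017 → 67.0%.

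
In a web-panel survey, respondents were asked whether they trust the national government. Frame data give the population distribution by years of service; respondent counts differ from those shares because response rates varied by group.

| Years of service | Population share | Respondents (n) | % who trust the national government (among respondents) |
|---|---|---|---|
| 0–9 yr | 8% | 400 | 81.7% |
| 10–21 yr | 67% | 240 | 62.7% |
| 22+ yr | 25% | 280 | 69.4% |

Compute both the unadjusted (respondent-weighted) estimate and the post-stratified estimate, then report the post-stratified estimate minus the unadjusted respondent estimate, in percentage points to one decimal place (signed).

-7.1 percentage points

Without adjustment, the pooled respondent share is:
  (400/920)×81.7 + (240/920)×62.7 + (280/920)×69.4 = 73%
Post-stratifying to population shares instead:
  0.08×81.7 + 0.67×62.7 + 0.25×69.4 = 65.895%
Difference = 65.895 − 73 = -7.105 pp.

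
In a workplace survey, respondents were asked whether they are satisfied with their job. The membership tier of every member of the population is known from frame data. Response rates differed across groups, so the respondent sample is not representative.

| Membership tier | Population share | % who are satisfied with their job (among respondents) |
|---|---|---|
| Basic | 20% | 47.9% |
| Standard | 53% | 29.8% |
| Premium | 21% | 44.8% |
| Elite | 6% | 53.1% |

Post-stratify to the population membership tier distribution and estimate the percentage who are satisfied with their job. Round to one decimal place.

Each cell contributes population-share × respondent value:
  Basic: 0.2 × 47.9 = 9.58
  Standard: 0.53 × 29.8 = 15.794
  Premium: 0.21 × 44.8 = 9.408
  Elite: 0.06 × 53.1 = 3.186
Post-stratified estimate = 37.968 → 38.0%.

38.0%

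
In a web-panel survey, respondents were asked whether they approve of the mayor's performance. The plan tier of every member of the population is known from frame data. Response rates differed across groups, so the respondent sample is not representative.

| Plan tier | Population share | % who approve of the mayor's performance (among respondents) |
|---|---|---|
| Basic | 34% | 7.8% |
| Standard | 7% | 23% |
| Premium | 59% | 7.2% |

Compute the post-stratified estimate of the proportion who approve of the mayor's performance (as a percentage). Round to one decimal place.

Weight each group's respondent value by its population share:
  Basic: 0.34 × 7.8 = 2.652
  Standard: 0.07 × 23 = 1.61
  Premium: 0.59 × 7.2 = 4.248
Post-stratified estimate = 8.51 → 8.5%.

8.5%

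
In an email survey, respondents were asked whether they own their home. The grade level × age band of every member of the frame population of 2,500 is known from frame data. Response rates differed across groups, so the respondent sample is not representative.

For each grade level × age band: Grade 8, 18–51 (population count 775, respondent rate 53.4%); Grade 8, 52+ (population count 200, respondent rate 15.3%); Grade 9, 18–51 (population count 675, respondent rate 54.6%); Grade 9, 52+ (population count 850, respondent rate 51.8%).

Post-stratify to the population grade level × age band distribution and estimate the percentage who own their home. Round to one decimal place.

Reweight to the known grade level × age band distribution:
  Grade 8, 18–51: (775/2,500) × 53.4 = 16.554
  Grade 8, 52+: (200/2,500) × 15.3 = 1.224
  Grade 9, 18–51: (675/2,500) × 54.6 = 14.742
  Grade 9, 52+: (850/2,500) × 51.8 = 17.612
Post-stratified estimate = 50.132 → 50.1%.

50.1%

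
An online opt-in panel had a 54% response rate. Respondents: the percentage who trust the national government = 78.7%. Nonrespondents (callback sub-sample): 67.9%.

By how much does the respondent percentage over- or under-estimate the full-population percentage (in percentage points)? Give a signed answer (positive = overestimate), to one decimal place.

Nonresponse fraction = 1 − 0.54 = 0.46.
Bias = (nonresponse fraction) × (respondent percentage − nonrespondent percentage)
     = 0.46 × (78.7 − 67.9) = 0.46 × 10.8 = 4.968.

+5.0 percentage points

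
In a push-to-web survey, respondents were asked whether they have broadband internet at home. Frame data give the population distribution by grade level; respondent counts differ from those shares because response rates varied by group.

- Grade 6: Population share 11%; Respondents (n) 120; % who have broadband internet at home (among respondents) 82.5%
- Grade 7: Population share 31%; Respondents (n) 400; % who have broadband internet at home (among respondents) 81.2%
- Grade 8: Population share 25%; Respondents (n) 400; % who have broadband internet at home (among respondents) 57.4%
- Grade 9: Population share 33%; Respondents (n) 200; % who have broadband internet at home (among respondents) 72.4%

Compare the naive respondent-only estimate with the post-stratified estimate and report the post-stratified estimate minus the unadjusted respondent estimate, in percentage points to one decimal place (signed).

Without adjustment, the pooled respondent share is:
  (120/1120)×82.5 + (400/1120)×81.2 + (400/1120)×57.4 + (200/1120)×72.4 = 71.2679%
Post-stratified estimate weights by population shares:
  0.11×82.5 + 0.31×81.2 + 0.25×57.4 + 0.33×72.4 = 72.489%
Difference = 72.489 − 71.2679 = 1.2211 pp.

+1.2 percentage points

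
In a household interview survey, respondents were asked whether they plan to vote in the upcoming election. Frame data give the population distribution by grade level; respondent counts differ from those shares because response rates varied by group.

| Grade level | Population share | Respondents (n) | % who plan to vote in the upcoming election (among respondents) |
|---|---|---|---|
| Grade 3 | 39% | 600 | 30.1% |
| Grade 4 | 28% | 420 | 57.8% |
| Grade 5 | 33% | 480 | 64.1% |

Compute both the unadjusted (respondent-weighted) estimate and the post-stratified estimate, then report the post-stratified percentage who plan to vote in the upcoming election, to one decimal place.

Naive respondent-only estimate (weights = respondent counts):
  (600/1500)×30.1 + (420/1500)×57.8 + (480/1500)×64.1 = 48.736%
Post-stratified estimate weights by population shares:
  0.39×30.1 + 0.28×57.8 + 0.33×64.1 = 49.076%

49.1%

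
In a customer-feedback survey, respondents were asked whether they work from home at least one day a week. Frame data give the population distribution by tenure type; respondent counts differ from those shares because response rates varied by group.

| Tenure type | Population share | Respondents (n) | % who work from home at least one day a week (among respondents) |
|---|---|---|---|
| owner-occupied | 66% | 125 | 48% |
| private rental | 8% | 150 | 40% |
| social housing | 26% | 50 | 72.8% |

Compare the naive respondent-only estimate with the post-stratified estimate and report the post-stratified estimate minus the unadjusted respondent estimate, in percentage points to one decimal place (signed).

+5.7 percentage points

Without adjustment, the pooled respondent share is:
  (125/325)×48 + (150/325)×40 + (50/325)×72.8 = 48.1231%
Post-stratified estimate weights by population shares:
  0.66×48 + 0.08×40 + 0.26×72.8 = 53.808%
Difference = 53.808 − 48.1231 = 5.6849 pp.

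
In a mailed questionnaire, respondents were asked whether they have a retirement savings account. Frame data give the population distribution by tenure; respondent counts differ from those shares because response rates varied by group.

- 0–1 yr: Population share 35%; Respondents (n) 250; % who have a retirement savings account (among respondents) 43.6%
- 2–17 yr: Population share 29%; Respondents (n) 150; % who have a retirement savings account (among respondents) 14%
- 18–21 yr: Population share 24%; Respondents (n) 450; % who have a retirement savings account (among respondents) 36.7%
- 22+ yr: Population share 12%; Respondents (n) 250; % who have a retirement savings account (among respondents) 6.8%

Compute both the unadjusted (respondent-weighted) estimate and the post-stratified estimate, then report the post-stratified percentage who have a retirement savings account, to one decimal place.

Unadjusted (pooled respondent) estimate weights by respondent counts:
  (250/1100)×43.6 + (150/1100)×14 + (450/1100)×36.7 + (250/1100)×6.8 = 28.3773%
Reweighting by population tenure shares:
  0.35×43.6 + 0.29×14 + 0.24×36.7 + 0.12×6.8 = 28.944%

28.9%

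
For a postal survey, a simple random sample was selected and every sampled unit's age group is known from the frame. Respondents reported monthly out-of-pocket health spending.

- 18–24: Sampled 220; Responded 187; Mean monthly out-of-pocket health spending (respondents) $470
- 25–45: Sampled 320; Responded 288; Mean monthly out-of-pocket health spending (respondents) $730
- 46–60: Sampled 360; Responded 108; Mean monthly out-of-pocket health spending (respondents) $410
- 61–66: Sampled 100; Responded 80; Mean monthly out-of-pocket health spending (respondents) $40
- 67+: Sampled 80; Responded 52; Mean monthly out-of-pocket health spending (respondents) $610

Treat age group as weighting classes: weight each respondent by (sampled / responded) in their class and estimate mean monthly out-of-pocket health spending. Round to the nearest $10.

Class response rates: 18–24 187/220 = 85%, 25–45 288/320 = 90%, 46–60 108/360 = 30%, 61–66 80/100 = 80%, 67+ 52/80 = 65%.
Weighting each respondent by the inverse class response rate inflates each class back to its sampled size, so the class weight is n_sampled:
  18–24: 220 × 470 = 103,400
  25–45: 320 × 730 = 233,600
  46–60: 360 × 410 = 147,600
  61–66: 100 × 40 = 4000
  67+: 80 × 610 = 48,800
Adjusted estimate = 537,400 / 1,080 = 497.593 → $500.

$500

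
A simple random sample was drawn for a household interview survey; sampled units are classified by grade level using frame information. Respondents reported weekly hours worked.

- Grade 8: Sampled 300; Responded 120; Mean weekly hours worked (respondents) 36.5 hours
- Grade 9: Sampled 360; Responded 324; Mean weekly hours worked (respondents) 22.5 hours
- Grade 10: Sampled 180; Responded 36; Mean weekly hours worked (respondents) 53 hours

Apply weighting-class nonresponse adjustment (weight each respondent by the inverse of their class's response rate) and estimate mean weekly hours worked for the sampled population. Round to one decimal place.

34.0

Response rates by class: Grade 8 120/300 = 40%, Grade 9 324/360 = 90%, Grade 10 36/180 = 20%.
Each respondent's weight = sampled/responded in their class; summing within a class gives n_sampled, so:
  Grade 8: 300 × 36.5 = 10,950
  Grade 9: 360 × 22.5 = 8100
  Grade 10: 180 × 53 = 9540
Adjusted estimate = 28,590 / 840 = 34.0357 → 34.0.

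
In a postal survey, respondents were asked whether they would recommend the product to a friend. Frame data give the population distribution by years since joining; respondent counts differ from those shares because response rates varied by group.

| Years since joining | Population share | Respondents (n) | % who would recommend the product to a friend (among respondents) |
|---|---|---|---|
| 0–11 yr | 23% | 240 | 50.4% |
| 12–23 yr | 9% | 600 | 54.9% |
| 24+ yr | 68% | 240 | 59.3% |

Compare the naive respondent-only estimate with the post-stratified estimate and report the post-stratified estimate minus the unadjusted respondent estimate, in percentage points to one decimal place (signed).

+2.0 percentage points

Naive respondent-only estimate (weights = respondent counts):
  (240/1080)×50.4 + (600/1080)×54.9 + (240/1080)×59.3 = 54.8778%
Post-stratified estimate weights by population shares:
  0.23×50.4 + 0.09×54.9 + 0.68×59.3 = 56.857%
Difference = 56.857 − 54.8778 = 1.9792 pp.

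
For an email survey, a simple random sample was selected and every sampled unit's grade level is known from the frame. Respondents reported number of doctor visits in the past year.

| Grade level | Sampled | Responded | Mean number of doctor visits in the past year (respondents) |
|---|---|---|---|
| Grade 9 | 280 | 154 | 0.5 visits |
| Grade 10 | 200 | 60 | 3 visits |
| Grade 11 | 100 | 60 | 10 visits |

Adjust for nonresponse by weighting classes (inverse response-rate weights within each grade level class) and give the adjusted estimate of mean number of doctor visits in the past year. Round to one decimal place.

3.0

Response rates by class: Grade 9 154/280 = 55%, Grade 10 60/200 = 30%, Grade 11 60/100 = 60%.
Each respondent's weight = sampled/responded in their class; summing within a class gives n_sampled, so:
  Grade 9: 280 × 0.5 = 140
  Grade 10: 200 × 3 = 600
  Grade 11: 100 × 10 = 1000
Adjusted estimate = 1740 / 580 = 3 → 3.0.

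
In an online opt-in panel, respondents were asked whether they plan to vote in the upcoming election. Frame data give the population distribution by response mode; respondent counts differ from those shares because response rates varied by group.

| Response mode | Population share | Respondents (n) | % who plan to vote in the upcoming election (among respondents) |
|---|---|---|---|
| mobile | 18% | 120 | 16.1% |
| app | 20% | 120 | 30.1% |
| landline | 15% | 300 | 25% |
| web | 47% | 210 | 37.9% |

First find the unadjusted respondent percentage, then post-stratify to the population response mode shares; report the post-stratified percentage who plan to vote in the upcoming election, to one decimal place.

Unadjusted (pooled respondent) estimate weights by respondent counts:
  (120/750)×16.1 + (120/750)×30.1 + (300/750)×25 + (210/750)×37.9 = 28.004%
Post-stratified estimate weights by population shares:
  0.18×16.1 + 0.2×30.1 + 0.15×25 + 0.47×37.9 = 30.481%

30.5%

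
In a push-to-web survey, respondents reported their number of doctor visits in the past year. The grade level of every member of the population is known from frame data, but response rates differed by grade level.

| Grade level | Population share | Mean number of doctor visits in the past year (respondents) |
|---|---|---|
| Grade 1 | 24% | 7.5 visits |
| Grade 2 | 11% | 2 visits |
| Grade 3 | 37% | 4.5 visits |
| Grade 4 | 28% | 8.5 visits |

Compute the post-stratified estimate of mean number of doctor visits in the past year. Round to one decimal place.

Post-stratification weights by population share, not respondent share:
  Grade 1: 0.24 × 7.5 = 1.8
  Grade 2: 0.11 × 2 = 0.22
  Grade 3: 0.37 × 4.5 = 1.665
  Grade 4: 0.28 × 8.5 = 2.38
Post-stratified estimate = 6.065 → 6.1.

6.1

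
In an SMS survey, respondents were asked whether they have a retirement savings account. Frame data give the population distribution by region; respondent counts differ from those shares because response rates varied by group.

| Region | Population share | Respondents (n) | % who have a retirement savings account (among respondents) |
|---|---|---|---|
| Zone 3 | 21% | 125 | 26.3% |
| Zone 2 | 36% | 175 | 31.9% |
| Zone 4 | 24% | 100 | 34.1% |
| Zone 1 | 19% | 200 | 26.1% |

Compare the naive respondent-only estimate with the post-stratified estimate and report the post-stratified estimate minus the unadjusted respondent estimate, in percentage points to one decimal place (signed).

+1.0 percentage points

Unadjusted (pooled respondent) estimate weights by respondent counts:
  (125/600)×26.3 + (175/600)×31.9 + (100/600)×34.1 + (200/600)×26.1 = 29.1667%
Post-stratifying to population shares instead:
  0.21×26.3 + 0.36×31.9 + 0.24×34.1 + 0.19×26.1 = 30.15%
Difference = 30.15 − 29.1667 = 0.9833 pp.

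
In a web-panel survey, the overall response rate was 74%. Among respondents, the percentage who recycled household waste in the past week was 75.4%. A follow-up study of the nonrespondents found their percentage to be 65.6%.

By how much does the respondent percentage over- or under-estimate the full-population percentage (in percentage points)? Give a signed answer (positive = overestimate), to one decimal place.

Nonresponse fraction = 1 − 0.74 = 0.26.
Bias = (nonresponse fraction) × (respondent percentage − nonrespondent percentage)
     = 0.26 × (75.4 − 65.6) = 0.26 × 9.8 = 2.548.

+2.5 percentage points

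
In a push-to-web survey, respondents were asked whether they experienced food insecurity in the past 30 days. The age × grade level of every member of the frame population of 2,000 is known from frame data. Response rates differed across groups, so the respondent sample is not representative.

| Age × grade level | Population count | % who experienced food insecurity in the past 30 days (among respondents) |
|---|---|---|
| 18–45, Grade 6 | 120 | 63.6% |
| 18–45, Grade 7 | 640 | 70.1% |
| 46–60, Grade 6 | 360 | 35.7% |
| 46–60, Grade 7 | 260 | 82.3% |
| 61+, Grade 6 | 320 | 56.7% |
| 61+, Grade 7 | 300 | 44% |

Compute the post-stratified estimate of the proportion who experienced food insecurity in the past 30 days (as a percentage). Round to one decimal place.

Reweight to the known age × grade level distribution:
  18–45, Grade 6: (120/2,000) × 63.6 = 3.816
  18–45, Grade 7: (640/2,000) × 70.1 = 22.432
  46–60, Grade 6: (360/2,000) × 35.7 = 6.426
  46–60, Grade 7: (260/2,000) × 82.3 = 10.699
  61+, Grade 6: (320/2,000) × 56.7 = 9.072
  61+, Grade 7: (300/2,000) × 44 = 6.6
Post-stratified estimate = 59.045 → 59.0%.

59.0%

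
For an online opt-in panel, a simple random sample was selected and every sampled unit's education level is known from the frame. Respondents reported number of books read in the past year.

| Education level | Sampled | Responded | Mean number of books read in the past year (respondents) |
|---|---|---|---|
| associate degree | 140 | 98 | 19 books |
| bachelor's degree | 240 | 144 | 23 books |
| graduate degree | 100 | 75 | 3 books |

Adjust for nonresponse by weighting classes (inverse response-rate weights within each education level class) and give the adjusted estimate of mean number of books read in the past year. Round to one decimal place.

Response rates by class: associate degree 98/140 = 70%, bachelor's degree 144/240 = 60%, graduate degree 75/100 = 75%.
With weight = n_sampled/n_responded per class, the weighted class total is n_sampled:
  associate degree: 140 × 19 = 2660
  bachelor's degree: 240 × 23 = 5520
  graduate degree: 100 × 3 = 300
Adjusted estimate = 8480 / 480 = 17.6667 → 17.7.

17.7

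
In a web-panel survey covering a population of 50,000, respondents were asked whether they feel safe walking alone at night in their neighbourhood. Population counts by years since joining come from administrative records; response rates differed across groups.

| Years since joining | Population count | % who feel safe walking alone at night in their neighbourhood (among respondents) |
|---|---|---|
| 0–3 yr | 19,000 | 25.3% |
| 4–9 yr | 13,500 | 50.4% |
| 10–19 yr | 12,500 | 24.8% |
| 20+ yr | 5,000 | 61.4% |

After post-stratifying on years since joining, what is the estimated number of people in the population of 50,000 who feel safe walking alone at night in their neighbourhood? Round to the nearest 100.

Apply each group's respondent rate to its population count:
  0–3 yr: 19,000 × 25.3% = 4807
  4–9 yr: 13,500 × 50.4% = 6804
  10–19 yr: 12,500 × 24.8% = 3100
  20+ yr: 5,000 × 61.4% = 3070
Estimated total = 17,781 → 17,800.

17,800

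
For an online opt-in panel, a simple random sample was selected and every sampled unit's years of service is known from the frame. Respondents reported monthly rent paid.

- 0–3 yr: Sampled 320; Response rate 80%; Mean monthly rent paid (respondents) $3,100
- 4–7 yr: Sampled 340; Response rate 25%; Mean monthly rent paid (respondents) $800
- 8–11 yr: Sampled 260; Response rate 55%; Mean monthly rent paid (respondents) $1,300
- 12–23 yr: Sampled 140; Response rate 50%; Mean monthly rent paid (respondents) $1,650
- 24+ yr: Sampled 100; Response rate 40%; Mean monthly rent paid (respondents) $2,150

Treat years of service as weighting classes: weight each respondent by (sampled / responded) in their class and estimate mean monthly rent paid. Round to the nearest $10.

Each respondent's weight = sampled/responded in their class; summing within a class gives n_sampled, so:
  0–3 yr: 320 × 3100 = 992,000
  4–7 yr: 340 × 800 = 272,000
  8–11 yr: 260 × 1300 = 338,000
  12–23 yr: 140 × 1650 = 231,000
  24+ yr: 100 × 2150 = 215,000
Adjusted estimate = 2,048,000 / 1,160 = 1765.52 → $1,770.

$1,770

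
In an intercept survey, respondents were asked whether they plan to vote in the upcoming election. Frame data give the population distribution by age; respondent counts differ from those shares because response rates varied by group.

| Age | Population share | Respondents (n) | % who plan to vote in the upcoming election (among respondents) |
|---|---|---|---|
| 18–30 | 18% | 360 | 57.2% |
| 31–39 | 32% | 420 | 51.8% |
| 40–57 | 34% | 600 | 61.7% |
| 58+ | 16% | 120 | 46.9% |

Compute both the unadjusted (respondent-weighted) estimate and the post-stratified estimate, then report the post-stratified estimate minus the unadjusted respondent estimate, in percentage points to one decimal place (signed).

-1.3 percentage points

Without adjustment, the pooled respondent share is:
  (360/1500)×57.2 + (420/1500)×51.8 + (600/1500)×61.7 + (120/1500)×46.9 = 56.664%
Reweighting by population age shares:
  0.18×57.2 + 0.32×51.8 + 0.34×61.7 + 0.16×46.9 = 55.354%
Difference = 55.354 − 56.664 = -1.31 pp.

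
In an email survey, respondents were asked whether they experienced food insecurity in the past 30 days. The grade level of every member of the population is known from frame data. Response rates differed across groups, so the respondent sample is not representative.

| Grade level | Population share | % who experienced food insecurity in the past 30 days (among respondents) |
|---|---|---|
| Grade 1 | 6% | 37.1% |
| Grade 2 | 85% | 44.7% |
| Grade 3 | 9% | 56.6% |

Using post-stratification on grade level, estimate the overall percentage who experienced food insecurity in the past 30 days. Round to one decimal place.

45.3%

Weight each group's respondent value by its population share:
  Grade 1: 0.06 × 37.1 = 2.226
  Grade 2: 0.85 × 44.7 = 37.995
  Grade 3: 0.09 × 56.6 = 5.094
Post-stratified estimate = 45.315 → 45.3%.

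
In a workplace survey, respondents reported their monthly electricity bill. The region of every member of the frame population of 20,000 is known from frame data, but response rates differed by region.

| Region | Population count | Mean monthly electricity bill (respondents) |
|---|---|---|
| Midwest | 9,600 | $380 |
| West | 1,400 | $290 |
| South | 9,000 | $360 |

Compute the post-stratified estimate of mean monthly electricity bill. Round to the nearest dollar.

Reweight to the known region distribution:
  Midwest: (9,600/20,000) × 380 = 182.4
  West: (1,400/20,000) × 290 = 20.3
  South: (9,000/20,000) × 360 = 162
Post-stratified estimate = 364.7 → $365.

$365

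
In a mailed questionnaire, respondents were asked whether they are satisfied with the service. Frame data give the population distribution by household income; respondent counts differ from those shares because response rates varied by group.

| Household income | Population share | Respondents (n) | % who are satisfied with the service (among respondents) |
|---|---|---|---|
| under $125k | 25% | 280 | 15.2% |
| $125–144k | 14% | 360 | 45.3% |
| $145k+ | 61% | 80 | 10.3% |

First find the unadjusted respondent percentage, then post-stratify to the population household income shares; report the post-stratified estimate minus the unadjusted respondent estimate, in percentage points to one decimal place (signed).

Naive respondent-only estimate (weights = respondent counts):
  (280/720)×15.2 + (360/720)×45.3 + (80/720)×10.3 = 29.7056%
Post-stratifying to population shares instead:
  0.25×15.2 + 0.14×45.3 + 0.61×10.3 = 16.425%
Difference = 16.425 − 29.7056 = -13.2806 pp.

-13.3 percentage points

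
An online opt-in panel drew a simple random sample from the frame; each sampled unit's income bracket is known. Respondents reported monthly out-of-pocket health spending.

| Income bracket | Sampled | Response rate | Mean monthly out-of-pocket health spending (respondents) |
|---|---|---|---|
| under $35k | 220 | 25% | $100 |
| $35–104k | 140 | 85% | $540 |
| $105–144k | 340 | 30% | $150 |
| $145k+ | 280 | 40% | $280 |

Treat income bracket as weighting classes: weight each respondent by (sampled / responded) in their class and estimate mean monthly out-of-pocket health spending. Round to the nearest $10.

With weight = n_sampled/n_responded per class, the weighted class total is n_sampled:
  under $35k: 220 × 100 = 22,000
  $35–104k: 140 × 540 = 75,600
  $105–144k: 340 × 150 = 51,000
  $145k+: 280 × 280 = 78,400
Adjusted estimate = 227,000 / 980 = 231.633 → $230.

$230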